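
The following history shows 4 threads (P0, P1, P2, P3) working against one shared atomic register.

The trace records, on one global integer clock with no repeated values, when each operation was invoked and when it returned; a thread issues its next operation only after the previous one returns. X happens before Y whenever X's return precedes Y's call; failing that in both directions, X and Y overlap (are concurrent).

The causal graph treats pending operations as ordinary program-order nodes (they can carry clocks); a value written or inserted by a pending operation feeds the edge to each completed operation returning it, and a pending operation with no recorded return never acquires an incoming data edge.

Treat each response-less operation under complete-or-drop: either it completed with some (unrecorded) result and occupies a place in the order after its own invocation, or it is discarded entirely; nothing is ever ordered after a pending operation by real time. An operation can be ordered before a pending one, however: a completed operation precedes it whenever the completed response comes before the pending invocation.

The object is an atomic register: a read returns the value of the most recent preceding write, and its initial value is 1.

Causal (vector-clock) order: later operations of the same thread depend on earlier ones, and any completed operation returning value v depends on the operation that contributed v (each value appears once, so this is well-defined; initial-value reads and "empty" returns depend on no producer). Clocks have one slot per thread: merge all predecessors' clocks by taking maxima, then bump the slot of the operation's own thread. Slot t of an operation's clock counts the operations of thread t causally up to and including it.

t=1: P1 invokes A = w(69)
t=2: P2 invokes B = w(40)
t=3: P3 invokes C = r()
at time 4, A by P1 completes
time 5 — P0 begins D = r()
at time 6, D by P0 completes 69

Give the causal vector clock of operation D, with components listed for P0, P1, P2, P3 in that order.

(1, 1, 0, 0)

invoked at 3, C has no predecessors; its own P3 bump gives (0, 0, 0, 1)
invoked at 2, B has no predecessors; its own P2 bump gives (0, 0, 1, 0)
invoked at 1, A has no predecessors; its own P1 bump gives (0, 1, 0, 0)
invoked at 5, D merges VC(A)=(0, 1, 0, 0) and bumps P0's slot → (1, 1, 0, 0)
target: VC(D) = (1, 1, 0, 0)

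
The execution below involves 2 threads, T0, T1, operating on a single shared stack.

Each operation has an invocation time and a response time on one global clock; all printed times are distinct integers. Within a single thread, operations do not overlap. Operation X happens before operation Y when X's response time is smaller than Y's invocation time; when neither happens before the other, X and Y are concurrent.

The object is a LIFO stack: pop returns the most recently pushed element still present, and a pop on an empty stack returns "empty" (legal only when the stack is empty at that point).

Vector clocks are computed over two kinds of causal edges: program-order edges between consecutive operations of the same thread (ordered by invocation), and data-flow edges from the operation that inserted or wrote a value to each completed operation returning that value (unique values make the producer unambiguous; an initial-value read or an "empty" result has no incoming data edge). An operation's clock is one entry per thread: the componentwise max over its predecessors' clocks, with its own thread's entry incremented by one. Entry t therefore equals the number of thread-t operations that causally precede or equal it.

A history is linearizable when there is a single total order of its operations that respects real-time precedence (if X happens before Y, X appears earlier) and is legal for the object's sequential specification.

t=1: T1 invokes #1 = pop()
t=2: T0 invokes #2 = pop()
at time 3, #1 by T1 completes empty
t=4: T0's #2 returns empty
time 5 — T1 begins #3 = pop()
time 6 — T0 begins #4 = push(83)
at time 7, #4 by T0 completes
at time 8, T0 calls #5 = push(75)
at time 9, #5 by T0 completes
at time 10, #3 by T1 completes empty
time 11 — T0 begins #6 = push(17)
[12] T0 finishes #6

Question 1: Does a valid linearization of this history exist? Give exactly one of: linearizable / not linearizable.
one valid linearization: #1, #2, #3, #4, #5, #6
1. #1 pop() → empty, leaving stack <>
2. #2 pop() → empty, leaving stack <>
3. #3 pop() → empty, leaving stack <>
4. #4 push(83), leaving stack <83>
5. #5 push(75), leaving stack <83,75>
6. #6 push(17), leaving stack <83,75,17>

linearizable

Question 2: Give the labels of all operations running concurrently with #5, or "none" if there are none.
Answer: #3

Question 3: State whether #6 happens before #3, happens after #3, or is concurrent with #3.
Answer: after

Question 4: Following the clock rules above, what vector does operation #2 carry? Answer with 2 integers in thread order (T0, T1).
Answer: (1, 0)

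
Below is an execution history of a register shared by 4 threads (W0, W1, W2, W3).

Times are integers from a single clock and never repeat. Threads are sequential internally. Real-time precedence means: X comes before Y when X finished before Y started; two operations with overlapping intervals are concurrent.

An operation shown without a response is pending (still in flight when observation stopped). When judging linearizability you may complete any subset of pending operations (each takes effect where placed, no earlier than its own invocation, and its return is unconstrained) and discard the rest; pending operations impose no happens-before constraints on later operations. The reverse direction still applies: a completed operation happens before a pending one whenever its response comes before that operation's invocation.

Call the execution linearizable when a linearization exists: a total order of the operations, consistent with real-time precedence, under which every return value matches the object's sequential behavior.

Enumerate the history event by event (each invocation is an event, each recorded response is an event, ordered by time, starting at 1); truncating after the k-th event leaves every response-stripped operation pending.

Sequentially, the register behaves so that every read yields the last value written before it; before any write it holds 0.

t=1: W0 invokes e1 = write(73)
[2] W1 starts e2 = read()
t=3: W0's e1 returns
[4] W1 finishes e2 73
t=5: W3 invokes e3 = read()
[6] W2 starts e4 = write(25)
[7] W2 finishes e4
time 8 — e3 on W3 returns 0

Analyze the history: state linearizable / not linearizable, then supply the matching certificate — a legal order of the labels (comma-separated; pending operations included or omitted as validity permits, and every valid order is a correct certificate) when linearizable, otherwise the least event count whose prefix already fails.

not linearizable — minimal violating prefix: 8 events

cut after 7 events: linearizable; cut after 8 events (e3 responds, time 8): not linearizable
all 4 real-time-respecting orders fail — 4 completed register operations, no legal replay
for example e1, e2, e3, e4 fails at step 3: e3 read() → 0 is not legal there
for example e1, e2, e4, e3 fails at step 4: e3 read() → 0 is not legal there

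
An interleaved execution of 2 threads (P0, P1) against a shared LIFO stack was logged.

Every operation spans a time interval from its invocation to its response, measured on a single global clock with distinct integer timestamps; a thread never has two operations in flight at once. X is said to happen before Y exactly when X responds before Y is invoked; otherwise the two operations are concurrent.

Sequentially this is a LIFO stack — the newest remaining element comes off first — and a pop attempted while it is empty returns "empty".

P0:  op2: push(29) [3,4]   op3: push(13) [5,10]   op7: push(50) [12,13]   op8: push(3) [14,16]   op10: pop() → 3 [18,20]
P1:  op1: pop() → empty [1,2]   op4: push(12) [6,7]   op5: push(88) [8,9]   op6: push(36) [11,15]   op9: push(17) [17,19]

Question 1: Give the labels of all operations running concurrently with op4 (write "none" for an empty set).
op4 spans [6,7]; an op avoiding the whole window 6..7 is ordered, any other is concurrent
op1 [1,2]: before
op2 [3,4]: before
op3 [5,10]: concurrent
op5 [8,9]: after
op6 [11,15]: after
op7 [12,13]: after
op8 [14,16]: after
op9 [17,19]: after
op10 [18,20]: after

op3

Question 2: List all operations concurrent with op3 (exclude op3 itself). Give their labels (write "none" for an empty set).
op3 spans [5,10]: anything still running between times 5 and 10 counts as concurrent
op1 [1,2]: before
op2 [3,4]: before
op4 [6,7]: concurrent
op5 [8,9]: concurrent
op6 [11,15]: after
op7 [12,13]: after
op8 [14,16]: after
op9 [17,19]: after
op10 [18,20]: after

op4, op5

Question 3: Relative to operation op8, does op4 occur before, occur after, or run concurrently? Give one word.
op4 spans [6,7], op8 spans [14,16]
resp(op4)=7 < inv(op8)=14

before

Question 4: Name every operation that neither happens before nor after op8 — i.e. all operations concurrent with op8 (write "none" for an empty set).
op8 runs from 14 to 16; window-overlapping ops are concurrent
op1 [1,2]: before
op2 [3,4]: before
op3 [5,10]: before
op4 [6,7]: before
op5 [8,9]: before
op6 [11,15]: concurrent
op7 [12,13]: before
op9 [17,19]: after
op10 [18,20]: after

op6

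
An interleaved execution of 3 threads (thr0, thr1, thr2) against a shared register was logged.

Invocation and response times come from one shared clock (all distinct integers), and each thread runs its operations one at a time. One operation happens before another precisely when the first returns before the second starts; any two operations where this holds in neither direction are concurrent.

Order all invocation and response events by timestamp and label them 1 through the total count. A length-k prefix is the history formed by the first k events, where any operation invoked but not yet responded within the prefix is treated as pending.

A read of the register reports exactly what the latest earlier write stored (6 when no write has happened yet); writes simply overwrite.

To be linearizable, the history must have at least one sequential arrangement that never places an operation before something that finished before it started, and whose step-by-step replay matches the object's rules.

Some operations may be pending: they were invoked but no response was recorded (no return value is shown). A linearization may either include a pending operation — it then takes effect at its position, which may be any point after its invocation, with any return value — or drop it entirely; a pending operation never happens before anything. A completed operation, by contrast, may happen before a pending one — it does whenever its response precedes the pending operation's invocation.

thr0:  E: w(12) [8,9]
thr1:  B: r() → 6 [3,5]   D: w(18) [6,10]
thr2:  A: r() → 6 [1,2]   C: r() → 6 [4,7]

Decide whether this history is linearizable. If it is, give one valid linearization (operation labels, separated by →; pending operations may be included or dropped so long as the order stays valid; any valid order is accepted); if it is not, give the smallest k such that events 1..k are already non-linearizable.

linearizable — witness: A → B → C → D → E

1. A r() → 6, leaving value 6
2. B r() → 6, leaving value 6
3. C r() → 6, leaving value 6
4. D w(18), leaving value 18
5. E w(12), leaving value 12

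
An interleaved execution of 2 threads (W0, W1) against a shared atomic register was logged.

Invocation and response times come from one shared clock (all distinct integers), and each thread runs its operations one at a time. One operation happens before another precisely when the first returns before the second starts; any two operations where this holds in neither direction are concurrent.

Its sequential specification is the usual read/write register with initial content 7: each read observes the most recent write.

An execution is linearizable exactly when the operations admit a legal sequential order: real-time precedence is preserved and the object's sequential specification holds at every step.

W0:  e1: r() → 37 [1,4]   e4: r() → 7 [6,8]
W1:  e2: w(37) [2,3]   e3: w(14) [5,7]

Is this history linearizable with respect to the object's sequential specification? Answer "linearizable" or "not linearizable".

through event 7 a valid linearization exists; event 8 (e4 responding at time 8) ends that
real-time-consistent orders of the 4 completed operations: 4 — all fail the atomic register replay
sample order e1, e2, e3, e4 stalls at step 1 — e1 r() → 37 has no legal effect
sample order e1, e2, e4, e3 stalls at step 1 — e1 r() → 37 has no legal effect

not linearizable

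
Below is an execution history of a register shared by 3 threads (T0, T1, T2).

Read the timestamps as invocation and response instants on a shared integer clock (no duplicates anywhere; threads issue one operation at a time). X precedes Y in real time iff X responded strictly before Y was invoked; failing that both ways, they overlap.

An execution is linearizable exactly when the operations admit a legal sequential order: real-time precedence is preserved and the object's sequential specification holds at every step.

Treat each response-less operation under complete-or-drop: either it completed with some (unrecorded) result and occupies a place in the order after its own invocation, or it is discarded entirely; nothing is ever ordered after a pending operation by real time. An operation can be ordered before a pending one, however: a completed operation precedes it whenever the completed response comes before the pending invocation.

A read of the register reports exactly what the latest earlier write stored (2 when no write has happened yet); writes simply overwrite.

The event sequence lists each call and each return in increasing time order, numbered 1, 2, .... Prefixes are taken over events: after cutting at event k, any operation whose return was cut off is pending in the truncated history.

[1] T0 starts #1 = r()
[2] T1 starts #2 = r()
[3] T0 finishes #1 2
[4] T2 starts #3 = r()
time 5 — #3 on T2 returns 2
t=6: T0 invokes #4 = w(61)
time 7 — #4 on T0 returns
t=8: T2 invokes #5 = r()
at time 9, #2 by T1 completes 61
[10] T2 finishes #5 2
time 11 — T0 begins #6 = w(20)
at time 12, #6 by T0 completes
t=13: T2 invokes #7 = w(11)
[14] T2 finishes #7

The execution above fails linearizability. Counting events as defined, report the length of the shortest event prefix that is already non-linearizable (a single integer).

events 1..9 are linearizable; a witness order is #1, #3, #4, #2:
1. #1 r() → 2, leaving value 2
2. #3 r() → 2, leaving value 2
3. #4 w(61), leaving value 61
4. #2 r() → 61, leaving value 61
adding event 10 (#5 responds at 10) leaves no legal real-time order
one such order, #1, #2, #3, #4, #5, breaks at step 2 where #2 r() → 61 is illegal
one such order, #1, #3, #2, #4, #5, breaks at step 3 where #2 r() → 61 is illegal

10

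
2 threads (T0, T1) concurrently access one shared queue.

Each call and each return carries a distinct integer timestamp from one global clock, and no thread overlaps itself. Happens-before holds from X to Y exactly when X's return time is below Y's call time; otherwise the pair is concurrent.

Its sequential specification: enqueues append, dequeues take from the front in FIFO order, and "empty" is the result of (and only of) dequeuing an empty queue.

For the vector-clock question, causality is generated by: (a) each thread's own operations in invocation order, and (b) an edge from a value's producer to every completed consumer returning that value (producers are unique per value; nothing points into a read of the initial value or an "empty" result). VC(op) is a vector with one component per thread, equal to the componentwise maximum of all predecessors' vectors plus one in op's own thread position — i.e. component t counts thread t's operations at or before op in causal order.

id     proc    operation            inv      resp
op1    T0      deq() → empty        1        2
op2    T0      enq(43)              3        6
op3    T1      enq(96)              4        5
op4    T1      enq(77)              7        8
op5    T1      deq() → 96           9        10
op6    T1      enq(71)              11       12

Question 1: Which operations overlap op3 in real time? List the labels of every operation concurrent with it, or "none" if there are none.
Answer: op2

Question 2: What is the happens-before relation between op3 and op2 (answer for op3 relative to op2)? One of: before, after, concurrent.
Answer: concurrent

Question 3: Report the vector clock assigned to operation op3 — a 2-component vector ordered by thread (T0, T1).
Answer: (0, 1)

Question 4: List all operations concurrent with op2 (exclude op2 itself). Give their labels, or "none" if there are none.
Answer: op3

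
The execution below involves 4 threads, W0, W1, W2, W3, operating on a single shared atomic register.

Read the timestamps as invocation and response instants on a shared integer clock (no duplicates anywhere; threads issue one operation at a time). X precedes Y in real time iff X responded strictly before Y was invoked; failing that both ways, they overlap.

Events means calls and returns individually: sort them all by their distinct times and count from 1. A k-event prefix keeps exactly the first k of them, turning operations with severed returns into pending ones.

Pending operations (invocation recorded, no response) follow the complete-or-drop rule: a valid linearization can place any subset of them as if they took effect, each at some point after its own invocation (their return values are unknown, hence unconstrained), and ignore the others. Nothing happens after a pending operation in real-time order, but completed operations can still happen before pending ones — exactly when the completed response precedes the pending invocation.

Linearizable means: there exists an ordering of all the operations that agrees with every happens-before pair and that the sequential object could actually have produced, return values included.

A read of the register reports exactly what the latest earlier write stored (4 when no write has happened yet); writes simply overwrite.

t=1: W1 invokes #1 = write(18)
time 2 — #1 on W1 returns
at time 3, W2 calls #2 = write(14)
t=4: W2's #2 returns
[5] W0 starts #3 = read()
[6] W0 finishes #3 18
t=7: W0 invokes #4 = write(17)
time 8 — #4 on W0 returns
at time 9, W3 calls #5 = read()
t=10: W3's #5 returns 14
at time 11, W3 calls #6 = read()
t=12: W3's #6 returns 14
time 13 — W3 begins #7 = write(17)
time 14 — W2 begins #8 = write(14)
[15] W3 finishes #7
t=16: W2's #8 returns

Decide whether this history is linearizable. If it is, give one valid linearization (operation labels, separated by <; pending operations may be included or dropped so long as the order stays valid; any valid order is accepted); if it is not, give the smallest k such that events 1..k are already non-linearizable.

prefix check: 1..5 passes, 1..6 fails once #3's time-6 response joins
the completed operations (3 total) allow one real-time order; the atomic register replay rejects it
take #1, #2, #3: step 3 already fails, because #3 read() → 18 cannot occur there

not linearizable — minimal violating prefix: 6 events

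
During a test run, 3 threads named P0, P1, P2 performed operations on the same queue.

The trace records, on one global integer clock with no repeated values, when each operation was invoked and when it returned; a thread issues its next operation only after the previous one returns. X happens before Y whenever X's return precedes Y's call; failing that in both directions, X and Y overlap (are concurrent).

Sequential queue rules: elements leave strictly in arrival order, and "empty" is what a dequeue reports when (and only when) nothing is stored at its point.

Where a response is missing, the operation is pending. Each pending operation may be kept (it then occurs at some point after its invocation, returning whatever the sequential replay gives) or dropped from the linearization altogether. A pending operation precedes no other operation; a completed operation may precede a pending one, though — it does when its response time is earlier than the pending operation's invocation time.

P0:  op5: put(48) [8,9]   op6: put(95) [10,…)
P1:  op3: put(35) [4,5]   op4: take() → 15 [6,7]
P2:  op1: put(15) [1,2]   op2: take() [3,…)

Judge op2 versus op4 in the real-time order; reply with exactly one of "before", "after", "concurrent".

concurrent

op2 spans [3,…), op4 spans [6,7]
the intervals overlap in both directions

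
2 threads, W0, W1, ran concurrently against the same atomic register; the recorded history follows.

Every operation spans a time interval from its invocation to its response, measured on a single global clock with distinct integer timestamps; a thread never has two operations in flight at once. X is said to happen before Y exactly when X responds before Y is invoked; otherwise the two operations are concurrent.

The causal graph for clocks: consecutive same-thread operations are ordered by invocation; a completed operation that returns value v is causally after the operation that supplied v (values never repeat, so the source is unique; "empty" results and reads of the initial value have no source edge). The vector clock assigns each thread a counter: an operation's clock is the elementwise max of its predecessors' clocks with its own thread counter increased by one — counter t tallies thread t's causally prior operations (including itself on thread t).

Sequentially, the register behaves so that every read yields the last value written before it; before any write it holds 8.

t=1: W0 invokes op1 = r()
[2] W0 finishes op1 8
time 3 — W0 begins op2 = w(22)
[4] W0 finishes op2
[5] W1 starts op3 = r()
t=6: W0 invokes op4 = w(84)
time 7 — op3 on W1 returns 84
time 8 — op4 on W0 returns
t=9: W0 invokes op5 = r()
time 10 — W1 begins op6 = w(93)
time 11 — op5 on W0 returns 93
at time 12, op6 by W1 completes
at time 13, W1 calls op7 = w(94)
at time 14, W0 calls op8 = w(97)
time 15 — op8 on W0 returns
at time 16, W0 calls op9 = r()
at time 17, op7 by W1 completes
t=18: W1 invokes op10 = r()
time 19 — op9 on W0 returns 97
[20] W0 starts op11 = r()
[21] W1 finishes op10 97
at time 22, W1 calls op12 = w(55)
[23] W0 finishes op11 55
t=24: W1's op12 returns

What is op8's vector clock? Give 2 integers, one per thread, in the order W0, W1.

(5, 2)

invoked at 1, op1 has no predecessors; its own W0 bump gives (1, 0)
VC(op2, invoked at 3): max of VC(op1)=(1, 0), then +1 on thread W0 → (2, 0)
VC(op4, invoked at 6): max of VC(op2)=(2, 0), then +1 on thread W0 → (3, 0)
VC(op3, invoked at 5): max of VC(op4)=(3, 0), then +1 on thread W1 → (3, 1)
VC(op6, invoked at 10): max of VC(op3)=(3, 1), then +1 on thread W1 → (3, 2)
VC(op7, invoked at 13): max of VC(op6)=(3, 2), then +1 on thread W1 → (3, 3)
VC(op5, invoked at 9): max of VC(op4)=(3, 0), VC(op6)=(3, 2), then +1 on thread W0 → (4, 2)
VC(op8, invoked at 14): max of VC(op5)=(4, 2), then +1 on thread W0 → (5, 2)
VC(op9, invoked at 16): max of VC(op8)=(5, 2), then +1 on thread W0 → (6, 2)
VC(op10, invoked at 18): max of VC(op7)=(3, 3), VC(op8)=(5, 2), then +1 on thread W1 → (5, 4)
VC(op12, invoked at 22): max of VC(op10)=(5, 4), then +1 on thread W1 → (5, 5)
VC(op11, invoked at 20): max of VC(op9)=(6, 2), VC(op12)=(5, 5), then +1 on thread W0 → (7, 5)
target: VC(op8) = (5, 2)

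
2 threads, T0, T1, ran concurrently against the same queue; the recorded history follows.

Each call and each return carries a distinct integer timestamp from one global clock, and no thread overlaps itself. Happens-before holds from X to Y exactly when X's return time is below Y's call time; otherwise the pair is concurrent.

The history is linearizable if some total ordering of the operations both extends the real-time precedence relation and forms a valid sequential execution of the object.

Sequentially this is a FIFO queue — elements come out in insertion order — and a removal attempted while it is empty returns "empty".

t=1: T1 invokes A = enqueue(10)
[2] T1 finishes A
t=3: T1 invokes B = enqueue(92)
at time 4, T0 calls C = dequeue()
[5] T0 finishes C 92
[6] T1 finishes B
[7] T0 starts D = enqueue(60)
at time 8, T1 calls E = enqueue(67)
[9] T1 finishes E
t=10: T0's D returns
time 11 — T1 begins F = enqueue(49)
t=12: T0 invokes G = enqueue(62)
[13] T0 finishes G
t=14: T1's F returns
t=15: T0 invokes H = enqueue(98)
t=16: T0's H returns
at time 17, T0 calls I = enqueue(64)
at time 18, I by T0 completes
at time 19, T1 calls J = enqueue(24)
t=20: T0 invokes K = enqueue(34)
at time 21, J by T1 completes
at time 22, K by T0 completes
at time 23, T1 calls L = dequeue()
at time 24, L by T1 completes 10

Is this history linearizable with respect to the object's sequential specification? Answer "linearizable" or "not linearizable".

events 1..4 are fine; event 5 — the response of C at time 5 — makes the prefix non-linearizable
a single order respects real time; the 2 completed queue operations fail replay along it
no completion choice of the 1 pending operation (B) rescues it — every subset was tried
e.g. A, C (pending dropped): illegal at step 2, since C dequeue() → 92 cannot apply there

not linearizable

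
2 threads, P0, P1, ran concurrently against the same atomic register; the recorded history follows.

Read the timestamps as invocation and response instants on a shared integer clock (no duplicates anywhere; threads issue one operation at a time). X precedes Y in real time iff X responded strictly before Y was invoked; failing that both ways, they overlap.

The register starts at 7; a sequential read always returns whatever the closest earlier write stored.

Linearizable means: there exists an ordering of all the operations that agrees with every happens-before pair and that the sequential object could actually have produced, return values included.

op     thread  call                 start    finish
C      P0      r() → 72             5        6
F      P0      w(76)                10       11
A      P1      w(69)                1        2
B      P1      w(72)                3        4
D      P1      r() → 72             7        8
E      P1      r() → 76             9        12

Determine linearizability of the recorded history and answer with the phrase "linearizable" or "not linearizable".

one valid linearization: A, B, C, D, F, E
after step 1 (A w(69)): value 69
after step 2 (B w(72)): value 72
after step 3 (C r() → 72): value 72
after step 4 (D r() → 72): value 72
after step 5 (F w(76)): value 76
after step 6 (E r() → 76): value 76

linearizable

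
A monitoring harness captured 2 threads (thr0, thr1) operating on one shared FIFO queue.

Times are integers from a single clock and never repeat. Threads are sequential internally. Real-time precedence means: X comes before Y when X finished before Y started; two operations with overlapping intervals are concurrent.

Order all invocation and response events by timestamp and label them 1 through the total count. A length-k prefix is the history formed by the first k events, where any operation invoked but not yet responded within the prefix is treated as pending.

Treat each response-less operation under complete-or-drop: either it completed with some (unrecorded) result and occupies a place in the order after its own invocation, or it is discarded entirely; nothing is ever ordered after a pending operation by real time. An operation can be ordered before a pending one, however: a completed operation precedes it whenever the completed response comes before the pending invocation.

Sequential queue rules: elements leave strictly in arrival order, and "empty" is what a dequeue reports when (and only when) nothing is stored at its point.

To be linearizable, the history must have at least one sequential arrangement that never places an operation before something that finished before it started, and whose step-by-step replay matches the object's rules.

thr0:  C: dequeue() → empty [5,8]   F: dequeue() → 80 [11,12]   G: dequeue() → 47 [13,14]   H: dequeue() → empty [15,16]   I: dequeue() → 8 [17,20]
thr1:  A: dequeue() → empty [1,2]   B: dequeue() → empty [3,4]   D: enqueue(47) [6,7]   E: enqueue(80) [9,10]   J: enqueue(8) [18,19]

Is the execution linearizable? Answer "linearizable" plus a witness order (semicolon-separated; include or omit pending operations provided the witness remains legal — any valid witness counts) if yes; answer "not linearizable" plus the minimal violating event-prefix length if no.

through event 11 a valid linearization exists; event 12 (F responding at time 12) ends that
2 orders of the 6 completed FIFO queue ops respect real time; none is legal
sample order A, B, C, D, E, F stalls at step 6 — F dequeue() → 80 has no legal effect
sample order A, B, D, C, E, F stalls at step 4 — C dequeue() → empty has no legal effect

not linearizable — minimal violating prefix: 12 events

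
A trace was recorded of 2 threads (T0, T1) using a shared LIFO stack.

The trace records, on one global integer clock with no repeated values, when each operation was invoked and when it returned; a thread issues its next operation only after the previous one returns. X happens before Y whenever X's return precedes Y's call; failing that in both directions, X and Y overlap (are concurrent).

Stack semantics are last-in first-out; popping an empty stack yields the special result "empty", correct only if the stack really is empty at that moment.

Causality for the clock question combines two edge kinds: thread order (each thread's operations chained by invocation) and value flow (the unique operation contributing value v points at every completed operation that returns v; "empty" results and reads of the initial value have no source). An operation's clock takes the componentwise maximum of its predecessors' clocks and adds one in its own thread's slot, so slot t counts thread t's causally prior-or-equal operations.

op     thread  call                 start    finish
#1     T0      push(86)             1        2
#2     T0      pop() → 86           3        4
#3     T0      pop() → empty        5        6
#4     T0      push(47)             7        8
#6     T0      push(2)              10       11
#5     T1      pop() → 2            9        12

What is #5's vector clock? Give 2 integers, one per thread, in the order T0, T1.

(5, 1)

VC(#1, invoked at 1): no causal predecessors; +1 on T0 → (1, 0)
invoked at 3, #2 merges VC(#1)=(1, 0) and bumps T0's slot → (2, 0)
invoked at 5, #3 merges VC(#2)=(2, 0) and bumps T0's slot → (3, 0)
invoked at 7, #4 merges VC(#3)=(3, 0) and bumps T0's slot → (4, 0)
invoked at 10, #6 merges VC(#4)=(4, 0) and bumps T0's slot → (5, 0)
invoked at 9, #5 merges VC(#6)=(5, 0) and bumps T1's slot → (5, 1)
target: VC(#5) = (5, 1)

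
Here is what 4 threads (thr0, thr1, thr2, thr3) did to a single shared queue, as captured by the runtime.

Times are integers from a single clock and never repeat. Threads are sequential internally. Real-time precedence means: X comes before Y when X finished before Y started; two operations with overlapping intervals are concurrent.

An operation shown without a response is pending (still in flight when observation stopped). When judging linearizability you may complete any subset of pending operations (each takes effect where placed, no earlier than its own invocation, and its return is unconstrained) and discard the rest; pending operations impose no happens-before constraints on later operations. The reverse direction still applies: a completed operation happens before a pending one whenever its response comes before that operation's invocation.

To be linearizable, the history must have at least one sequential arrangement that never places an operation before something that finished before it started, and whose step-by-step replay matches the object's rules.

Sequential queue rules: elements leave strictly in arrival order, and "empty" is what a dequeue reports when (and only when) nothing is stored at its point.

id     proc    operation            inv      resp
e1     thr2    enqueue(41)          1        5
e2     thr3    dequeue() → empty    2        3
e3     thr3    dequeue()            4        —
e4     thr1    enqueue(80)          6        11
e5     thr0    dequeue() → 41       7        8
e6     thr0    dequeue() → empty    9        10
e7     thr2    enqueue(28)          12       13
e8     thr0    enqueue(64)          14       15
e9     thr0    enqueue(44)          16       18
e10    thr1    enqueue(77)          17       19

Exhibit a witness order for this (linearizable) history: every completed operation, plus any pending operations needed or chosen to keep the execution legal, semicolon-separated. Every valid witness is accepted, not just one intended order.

e2; e1; e4; e5; e3; e6; e7; e8; e9; e10

1. e2 dequeue() → empty, leaving queue <>
2. e1 enqueue(41), leaving queue <41>
3. e4 enqueue(80), leaving queue <41,80>
4. e5 dequeue() → 41, leaving queue <80>
5. e3 dequeue() (pending, included), leaving queue <>
6. e6 dequeue() → empty, leaving queue <>
7. e7 enqueue(28), leaving queue <28>
8. e8 enqueue(64), leaving queue <28,64>
9. e9 enqueue(44), leaving queue <28,64,44>
10. e10 enqueue(77), leaving queue <28,64,44,77>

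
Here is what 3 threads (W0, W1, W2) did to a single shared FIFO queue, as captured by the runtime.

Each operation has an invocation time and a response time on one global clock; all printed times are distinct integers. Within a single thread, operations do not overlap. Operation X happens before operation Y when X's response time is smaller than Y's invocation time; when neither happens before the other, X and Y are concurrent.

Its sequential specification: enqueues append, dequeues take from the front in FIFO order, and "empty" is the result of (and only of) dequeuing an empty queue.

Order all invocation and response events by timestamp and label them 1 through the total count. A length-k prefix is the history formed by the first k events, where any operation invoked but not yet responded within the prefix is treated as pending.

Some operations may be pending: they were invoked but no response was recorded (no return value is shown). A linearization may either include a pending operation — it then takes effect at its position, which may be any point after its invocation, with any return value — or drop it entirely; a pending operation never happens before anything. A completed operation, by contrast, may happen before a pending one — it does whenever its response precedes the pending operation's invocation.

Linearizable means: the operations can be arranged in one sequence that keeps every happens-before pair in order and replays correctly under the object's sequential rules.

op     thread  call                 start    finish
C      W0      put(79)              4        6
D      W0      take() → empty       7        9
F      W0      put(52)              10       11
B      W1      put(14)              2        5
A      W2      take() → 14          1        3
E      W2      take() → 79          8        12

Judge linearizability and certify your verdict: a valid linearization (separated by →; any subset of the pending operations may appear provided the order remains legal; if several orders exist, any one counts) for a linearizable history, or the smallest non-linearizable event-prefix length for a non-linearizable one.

step 1: B put(14) — queue <14>
step 2: A take() → 14 — queue <>
step 3: C put(79) — queue <79>
step 4: E take() → 79 — queue <>
step 5: D take() → empty — queue <>
step 6: F put(52) — queue <52>

linearizable — witness: B → A → C → E → D → F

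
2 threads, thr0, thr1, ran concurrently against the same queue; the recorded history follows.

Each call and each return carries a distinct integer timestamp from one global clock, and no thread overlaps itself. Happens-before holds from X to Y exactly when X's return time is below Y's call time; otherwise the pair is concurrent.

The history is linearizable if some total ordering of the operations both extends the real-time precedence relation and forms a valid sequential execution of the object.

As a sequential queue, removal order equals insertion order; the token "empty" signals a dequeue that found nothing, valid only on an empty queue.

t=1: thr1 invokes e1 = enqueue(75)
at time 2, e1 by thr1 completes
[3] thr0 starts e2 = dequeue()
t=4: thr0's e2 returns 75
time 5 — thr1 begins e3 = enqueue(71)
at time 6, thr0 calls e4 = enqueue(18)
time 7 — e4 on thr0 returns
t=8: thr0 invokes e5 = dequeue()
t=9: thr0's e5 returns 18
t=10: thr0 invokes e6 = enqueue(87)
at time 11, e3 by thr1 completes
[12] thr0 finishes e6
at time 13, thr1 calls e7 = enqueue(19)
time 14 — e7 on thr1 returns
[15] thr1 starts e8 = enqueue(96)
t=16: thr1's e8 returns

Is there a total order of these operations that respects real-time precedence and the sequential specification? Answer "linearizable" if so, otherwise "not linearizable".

witness order: e1, e2, e4, e3, e5, e6, e7, e8
1. e1 enqueue(75), leaving queue <75>
2. e2 dequeue() → 75, leaving queue <>
3. e4 enqueue(18), leaving queue <18>
4. e3 enqueue(71), leaving queue <18,71>
5. e5 dequeue() → 18, leaving queue <71>
6. e6 enqueue(87), leaving queue <71,87>
7. e7 enqueue(19), leaving queue <71,87,19>
8. e8 enqueue(96), leaving queue <71,87,19,96>

linearizable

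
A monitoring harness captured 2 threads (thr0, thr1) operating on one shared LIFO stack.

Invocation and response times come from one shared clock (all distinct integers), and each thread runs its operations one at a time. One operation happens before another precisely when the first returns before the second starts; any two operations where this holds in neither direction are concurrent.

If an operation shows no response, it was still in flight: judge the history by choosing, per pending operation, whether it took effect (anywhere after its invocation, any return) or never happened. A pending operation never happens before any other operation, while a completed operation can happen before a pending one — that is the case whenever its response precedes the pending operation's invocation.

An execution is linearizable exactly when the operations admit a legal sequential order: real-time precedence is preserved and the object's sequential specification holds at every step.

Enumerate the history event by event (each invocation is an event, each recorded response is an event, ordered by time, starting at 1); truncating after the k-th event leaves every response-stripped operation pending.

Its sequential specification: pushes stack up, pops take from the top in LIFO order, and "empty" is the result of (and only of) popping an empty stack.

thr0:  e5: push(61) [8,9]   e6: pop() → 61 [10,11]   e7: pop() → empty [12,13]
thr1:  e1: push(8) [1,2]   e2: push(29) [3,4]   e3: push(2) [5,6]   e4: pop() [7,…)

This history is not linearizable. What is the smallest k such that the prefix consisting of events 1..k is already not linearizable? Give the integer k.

13

events 1..12 are still linearizable — one witness is e1, e2, e3, e4, e5, e6:
after step 1 (e1 push(8)): stack <8>
after step 2 (e2 push(29)): stack <8,29>
after step 3 (e3 push(2)): stack <8,29,2>
after step 4 (e4 pop() (pending, included)): stack <8,29>
after step 5 (e5 push(61)): stack <8,29,61>
after step 6 (e6 pop() → 61): stack <8,29>
event 13 — e7's response, time 13 — after it, nothing linearizes
no escape via the 1 pending operation (e4): every completion choice fails
take e1, e2, e3, e5, e6, e7 (pending dropped): step 6 already fails, because e7 pop() → empty cannot occur there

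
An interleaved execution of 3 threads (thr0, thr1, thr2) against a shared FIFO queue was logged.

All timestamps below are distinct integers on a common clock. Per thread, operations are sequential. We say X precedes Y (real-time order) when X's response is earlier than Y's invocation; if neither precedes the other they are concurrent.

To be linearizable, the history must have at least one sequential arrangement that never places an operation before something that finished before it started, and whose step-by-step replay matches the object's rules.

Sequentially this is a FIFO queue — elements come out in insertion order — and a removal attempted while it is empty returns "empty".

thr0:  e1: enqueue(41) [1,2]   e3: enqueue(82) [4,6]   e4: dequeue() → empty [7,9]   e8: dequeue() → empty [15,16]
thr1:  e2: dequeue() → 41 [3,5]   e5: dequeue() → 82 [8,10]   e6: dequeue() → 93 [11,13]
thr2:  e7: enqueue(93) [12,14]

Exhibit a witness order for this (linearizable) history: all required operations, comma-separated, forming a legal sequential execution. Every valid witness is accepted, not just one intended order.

e1, e2, e3, e5, e4, e7, e6, e8

step 1: e1 enqueue(41) — queue <41>
step 2: e2 dequeue() → 41 — queue <>
step 3: e3 enqueue(82) — queue <82>
step 4: e5 dequeue() → 82 — queue <>
step 5: e4 dequeue() → empty — queue <>
step 6: e7 enqueue(93) — queue <93>
step 7: e6 dequeue() → 93 — queue <>
step 8: e8 dequeue() → empty — queue <>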